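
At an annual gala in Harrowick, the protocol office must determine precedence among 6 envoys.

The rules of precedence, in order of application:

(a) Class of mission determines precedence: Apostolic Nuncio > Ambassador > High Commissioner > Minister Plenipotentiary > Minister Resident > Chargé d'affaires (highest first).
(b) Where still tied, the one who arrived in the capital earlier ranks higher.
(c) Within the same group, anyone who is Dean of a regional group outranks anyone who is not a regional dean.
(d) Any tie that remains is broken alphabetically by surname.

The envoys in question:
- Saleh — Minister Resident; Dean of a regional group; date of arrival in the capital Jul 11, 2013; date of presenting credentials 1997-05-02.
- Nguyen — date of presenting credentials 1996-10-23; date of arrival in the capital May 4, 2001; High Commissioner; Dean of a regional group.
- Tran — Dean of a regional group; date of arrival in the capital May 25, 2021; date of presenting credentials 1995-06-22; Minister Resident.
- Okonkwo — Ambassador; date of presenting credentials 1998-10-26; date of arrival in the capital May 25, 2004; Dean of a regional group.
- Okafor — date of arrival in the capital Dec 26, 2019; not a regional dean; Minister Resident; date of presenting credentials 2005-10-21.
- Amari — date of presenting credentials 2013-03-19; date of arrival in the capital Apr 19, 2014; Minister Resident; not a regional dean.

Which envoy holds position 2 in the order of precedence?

By class of mission: Okonkwo (Ambassador); then Nguyen (High Commissioner); then Saleh, Amari, Okafor and Tran (Minister Resident).
Among Saleh, Amari, Okafor and Tran, by date of arrival in the capital (earlier first): Saleh (Jul 11, 2013) before Amari (Apr 19, 2014) before Okafor (Dec 26, 2019) before Tran (May 25, 2021).
Order: Okonkwo, Nguyen, Saleh, Amari, Okafor, Tran.

Nguyen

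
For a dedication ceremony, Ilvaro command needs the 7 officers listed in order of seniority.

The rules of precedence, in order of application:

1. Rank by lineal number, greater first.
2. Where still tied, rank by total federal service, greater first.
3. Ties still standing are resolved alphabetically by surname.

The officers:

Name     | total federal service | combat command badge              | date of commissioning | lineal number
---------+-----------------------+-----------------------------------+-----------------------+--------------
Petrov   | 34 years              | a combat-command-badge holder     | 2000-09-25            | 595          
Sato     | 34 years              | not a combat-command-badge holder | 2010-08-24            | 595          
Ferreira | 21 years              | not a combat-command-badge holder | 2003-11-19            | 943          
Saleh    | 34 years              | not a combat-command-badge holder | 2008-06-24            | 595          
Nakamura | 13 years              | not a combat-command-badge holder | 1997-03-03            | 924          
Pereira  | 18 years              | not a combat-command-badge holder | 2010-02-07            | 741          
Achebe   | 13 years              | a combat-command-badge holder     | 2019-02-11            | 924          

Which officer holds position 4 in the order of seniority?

By lineal number (higher first): Ferreira (943); then Achebe and Nakamura (both 924); then Pereira (741); then Petrov, Saleh and Sato (each 595).
Achebe and Nakamura both have total federal service 13 years, so the next rule applies.
Among Achebe and Nakamura, alphabetically by surname: Achebe before Nakamura.
Petrov, Saleh and Sato all have total federal service 34 years, so the next rule applies.
Among Petrov, Saleh and Sato, alphabetically by surname: Petrov before Saleh before Sato.
Order: Ferreira, Achebe, Nakamura, Pereira, Petrov, Saleh, Sato.

Pereira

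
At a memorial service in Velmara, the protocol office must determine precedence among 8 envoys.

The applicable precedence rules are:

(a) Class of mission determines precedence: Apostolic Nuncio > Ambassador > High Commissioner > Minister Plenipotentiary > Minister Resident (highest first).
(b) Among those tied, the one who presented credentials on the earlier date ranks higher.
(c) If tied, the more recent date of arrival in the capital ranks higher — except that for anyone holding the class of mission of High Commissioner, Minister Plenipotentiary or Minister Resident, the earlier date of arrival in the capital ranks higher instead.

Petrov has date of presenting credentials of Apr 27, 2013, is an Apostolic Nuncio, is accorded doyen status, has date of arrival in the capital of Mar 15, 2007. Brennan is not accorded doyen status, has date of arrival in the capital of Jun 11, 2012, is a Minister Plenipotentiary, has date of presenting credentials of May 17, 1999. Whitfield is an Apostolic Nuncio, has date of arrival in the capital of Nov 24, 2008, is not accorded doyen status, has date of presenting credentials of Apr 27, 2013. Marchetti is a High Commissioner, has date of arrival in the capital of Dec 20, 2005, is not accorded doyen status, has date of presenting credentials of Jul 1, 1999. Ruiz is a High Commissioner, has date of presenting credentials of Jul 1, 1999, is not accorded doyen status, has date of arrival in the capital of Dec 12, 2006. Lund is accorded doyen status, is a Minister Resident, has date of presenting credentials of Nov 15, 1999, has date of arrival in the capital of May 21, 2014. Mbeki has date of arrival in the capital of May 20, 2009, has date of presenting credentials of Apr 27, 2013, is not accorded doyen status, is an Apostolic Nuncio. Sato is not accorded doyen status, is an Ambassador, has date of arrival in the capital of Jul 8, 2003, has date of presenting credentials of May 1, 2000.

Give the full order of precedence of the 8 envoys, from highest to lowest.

By class of mission: Mbeki, Whitfield and Petrov (Apostolic Nuncio); then Sato (Ambassador); then Marchetti and Ruiz (High Commissioner); then Brennan (Minister Plenipotentiary); then Lund (Minister Resident).
Mbeki, Whitfield and Petrov all have date of presenting credentials Apr 27, 2013, so the next rule applies.
Among Mbeki, Whitfield and Petrov, by date of arrival in the capital (later first): Mbeki (May 20, 2009) before Whitfield (Nov 24, 2008) before Petrov (Mar 15, 2007).
Marchetti and Ruiz both have date of presenting credentials Jul 1, 1999, so the next rule applies.
Among Marchetti and Ruiz, by date of arrival in the capital (earlier first) (reversed rule for this group): Marchetti (Dec 20, 2005) before Ruiz (Dec 12, 2006).
Full order: Mbeki, Whitfield, Petrov, Sato, Marchetti, Ruiz, Brennan, Lund.

Mbeki, Whitfield, Petrov, Sato, Marchetti, Ruiz, Brennan, Lund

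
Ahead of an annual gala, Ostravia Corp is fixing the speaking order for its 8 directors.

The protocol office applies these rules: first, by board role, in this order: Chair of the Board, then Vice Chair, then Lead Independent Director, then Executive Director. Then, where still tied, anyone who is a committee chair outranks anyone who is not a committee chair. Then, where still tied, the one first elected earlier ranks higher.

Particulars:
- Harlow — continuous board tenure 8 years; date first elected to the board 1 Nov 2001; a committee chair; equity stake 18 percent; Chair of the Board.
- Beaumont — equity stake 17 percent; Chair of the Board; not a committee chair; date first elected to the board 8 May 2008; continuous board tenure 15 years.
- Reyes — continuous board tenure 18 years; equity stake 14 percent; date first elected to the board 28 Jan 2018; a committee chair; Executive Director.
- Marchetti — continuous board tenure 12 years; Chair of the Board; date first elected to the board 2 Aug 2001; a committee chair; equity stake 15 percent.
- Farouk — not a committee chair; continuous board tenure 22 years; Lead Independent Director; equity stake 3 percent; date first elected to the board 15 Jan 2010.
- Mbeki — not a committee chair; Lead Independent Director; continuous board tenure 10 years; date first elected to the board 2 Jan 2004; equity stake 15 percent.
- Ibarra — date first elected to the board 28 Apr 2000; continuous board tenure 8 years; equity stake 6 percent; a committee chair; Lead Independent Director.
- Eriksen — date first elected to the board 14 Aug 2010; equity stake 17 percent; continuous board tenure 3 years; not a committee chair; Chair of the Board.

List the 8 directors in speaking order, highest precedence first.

Marchetti, Harlow, Beaumont, Eriksen, Ibarra, Mbeki, Farouk, Reyes

By board role: Marchetti, Harlow, Beaumont and Eriksen (Chair of the Board); then Ibarra, Mbeki and Farouk (Lead Independent Director); then Reyes (Executive Director).
Among Marchetti, Harlow, Beaumont and Eriksen, a committee chair before not a committee chair: Marchetti and Harlow (a committee chair) before Beaumont and Eriksen (not a committee chair).
Among Marchetti and Harlow, by date first elected to the board (earlier first): Marchetti (2 Aug 2001) before Harlow (1 Nov 2001).
Among Beaumont and Eriksen, by date first elected to the board (earlier first): Beaumont (8 May 2008) before Eriksen (14 Aug 2010).
Among Ibarra, Mbeki and Farouk, a committee chair before not a committee chair: Ibarra (a committee chair) before Mbeki and Farouk (not a committee chair).
Among Mbeki and Farouk, by date first elected to the board (earlier first): Mbeki (2 Jan 2004) before Farouk (15 Jan 2010).
Full order: Marchetti, Harlow, Beaumont, Eriksen, Ibarra, Mbeki, Farouk, Reyes.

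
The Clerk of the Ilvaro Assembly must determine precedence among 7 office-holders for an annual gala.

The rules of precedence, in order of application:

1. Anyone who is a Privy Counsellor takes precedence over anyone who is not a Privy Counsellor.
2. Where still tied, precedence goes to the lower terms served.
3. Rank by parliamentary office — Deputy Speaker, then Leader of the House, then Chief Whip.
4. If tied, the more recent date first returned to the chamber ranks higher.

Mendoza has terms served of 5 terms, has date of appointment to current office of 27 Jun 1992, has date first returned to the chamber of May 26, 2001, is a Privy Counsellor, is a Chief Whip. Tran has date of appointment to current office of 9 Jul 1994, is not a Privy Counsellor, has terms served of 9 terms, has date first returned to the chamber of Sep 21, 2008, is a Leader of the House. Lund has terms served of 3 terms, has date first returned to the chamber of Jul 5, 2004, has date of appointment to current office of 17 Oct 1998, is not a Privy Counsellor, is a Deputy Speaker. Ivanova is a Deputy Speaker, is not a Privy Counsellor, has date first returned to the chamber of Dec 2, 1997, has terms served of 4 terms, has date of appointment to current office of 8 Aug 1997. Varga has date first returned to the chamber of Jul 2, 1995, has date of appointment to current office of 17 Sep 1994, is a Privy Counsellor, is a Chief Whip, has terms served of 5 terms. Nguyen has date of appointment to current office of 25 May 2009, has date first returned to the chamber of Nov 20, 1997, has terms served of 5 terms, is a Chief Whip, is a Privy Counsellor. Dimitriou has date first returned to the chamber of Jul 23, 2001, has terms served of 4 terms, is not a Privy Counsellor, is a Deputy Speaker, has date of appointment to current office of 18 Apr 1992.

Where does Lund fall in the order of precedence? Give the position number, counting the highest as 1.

4

By the first rule: Mendoza, Nguyen and Varga (each a Privy Counsellor); then Lund, Dimitriou, Ivanova and Tran (each not a Privy Counsellor).
Mendoza, Nguyen and Varga all have terms served 5 terms, so the next rule applies.
Mendoza, Nguyen and Varga are each Chief Whip, so the next rule applies.
Among Mendoza, Nguyen and Varga, by date first returned to the chamber (later first): Mendoza (May 26, 2001) before Nguyen (Nov 20, 1997) before Varga (Jul 2, 1995).
Among Lund, Dimitriou, Ivanova and Tran, by terms served (lower first): Lund (3 terms) before Dimitriou and Ivanova (4 terms) before Tran (9 terms).
Dimitriou and Ivanova are each Deputy Speaker, so the next rule applies.
Among Dimitriou and Ivanova, by date first returned to the chamber (later first): Dimitriou (Jul 23, 2001) before Ivanova (Dec 2, 1997).
Order: Mendoza, Nguyen, Varga, Lund, Dimitriou, Ivanova, Tran. So position 4.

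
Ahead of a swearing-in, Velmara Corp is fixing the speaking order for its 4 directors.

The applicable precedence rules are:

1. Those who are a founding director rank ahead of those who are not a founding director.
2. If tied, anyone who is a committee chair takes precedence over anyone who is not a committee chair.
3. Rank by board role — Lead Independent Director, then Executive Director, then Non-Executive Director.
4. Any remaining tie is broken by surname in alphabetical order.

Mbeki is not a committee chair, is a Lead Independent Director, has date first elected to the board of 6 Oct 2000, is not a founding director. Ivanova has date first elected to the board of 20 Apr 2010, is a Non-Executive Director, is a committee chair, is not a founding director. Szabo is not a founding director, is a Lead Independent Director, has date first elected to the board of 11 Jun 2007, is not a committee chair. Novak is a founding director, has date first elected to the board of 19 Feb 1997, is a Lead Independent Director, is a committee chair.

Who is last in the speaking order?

By the first rule: Novak (a founding director); then Ivanova, Mbeki and Szabo (each not a founding director).
Among Ivanova, Mbeki and Szabo, a committee chair before not a committee chair: Ivanova (a committee chair) before Mbeki and Szabo (not a committee chair).
Mbeki and Szabo are each Lead Independent Director, so the next rule applies.
Among Mbeki and Szabo, alphabetically by surname: Mbeki before Szabo.
Order: Novak, Ivanova, Mbeki, Szabo.

Szabo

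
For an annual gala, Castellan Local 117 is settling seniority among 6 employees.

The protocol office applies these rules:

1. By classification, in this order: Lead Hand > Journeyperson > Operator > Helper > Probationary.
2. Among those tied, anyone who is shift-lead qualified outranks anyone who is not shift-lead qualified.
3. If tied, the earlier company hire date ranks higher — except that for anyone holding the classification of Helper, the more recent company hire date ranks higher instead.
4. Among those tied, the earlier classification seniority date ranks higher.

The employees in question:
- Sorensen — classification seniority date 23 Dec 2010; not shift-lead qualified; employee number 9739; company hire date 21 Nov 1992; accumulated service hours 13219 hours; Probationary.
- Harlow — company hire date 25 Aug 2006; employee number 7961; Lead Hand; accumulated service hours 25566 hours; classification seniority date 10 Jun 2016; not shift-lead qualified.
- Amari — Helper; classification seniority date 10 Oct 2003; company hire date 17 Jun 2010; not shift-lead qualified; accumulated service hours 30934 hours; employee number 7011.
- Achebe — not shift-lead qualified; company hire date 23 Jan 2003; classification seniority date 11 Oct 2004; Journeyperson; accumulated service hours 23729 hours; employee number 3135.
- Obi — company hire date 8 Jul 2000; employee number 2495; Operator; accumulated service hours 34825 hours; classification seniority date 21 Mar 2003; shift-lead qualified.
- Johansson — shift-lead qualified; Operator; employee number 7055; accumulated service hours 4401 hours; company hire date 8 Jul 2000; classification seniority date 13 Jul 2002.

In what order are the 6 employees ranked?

By classification: Harlow (Lead Hand); then Achebe (Journeyperson); then Johansson and Obi (Operator); then Amari (Helper); then Sorensen (Probationary).
Johansson and Obi are each shift-lead qualified, so the next rule applies.
Johansson and Obi both have company hire date 8 Jul 2000, so the next rule applies.
Among Johansson and Obi, by classification seniority date (earlier first): Johansson (13 Jul 2002) before Obi (21 Mar 2003).
Full order: Harlow, Achebe, Johansson, Obi, Amari, Sorensen.

Harlow, Achebe, Johansson, Obi, Amari, Sorensen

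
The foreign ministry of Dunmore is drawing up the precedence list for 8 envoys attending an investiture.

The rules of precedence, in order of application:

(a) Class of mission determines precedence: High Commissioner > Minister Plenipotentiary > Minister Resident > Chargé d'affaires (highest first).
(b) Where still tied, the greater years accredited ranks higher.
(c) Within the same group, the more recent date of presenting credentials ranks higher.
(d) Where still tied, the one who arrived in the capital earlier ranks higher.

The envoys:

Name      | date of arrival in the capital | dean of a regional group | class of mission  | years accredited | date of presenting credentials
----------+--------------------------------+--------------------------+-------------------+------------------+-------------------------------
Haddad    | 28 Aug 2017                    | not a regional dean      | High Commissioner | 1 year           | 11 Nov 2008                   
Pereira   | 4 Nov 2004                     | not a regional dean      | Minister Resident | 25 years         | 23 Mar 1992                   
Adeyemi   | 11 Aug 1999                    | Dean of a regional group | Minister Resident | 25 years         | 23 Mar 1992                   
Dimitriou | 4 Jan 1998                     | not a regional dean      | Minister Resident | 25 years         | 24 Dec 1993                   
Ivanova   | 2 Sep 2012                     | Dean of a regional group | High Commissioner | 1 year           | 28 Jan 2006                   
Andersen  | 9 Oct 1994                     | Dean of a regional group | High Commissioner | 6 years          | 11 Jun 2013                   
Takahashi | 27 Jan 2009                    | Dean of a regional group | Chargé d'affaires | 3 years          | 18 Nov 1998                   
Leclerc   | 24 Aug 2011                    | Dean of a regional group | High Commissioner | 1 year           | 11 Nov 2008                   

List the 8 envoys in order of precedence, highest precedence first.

Andersen, Leclerc, Haddad, Ivanova, Dimitriou, Adeyemi, Pereira, Takahashi

By class of mission: Andersen, Leclerc, Haddad and Ivanova (High Commissioner); then Dimitriou, Adeyemi and Pereira (Minister Resident); then Takahashi (Chargé d'affaires).
Among Andersen, Leclerc, Haddad and Ivanova, by years accredited (higher first): Andersen (6 years) before Leclerc, Haddad and Ivanova (1 year).
Among Leclerc, Haddad and Ivanova, by date of presenting credentials (later first): Leclerc and Haddad (11 Nov 2008) before Ivanova (28 Jan 2006).
Among Leclerc and Haddad, by date of arrival in the capital (earlier first): Leclerc (24 Aug 2011) before Haddad (28 Aug 2017).
Dimitriou, Adeyemi and Pereira all have years accredited 25 years, so the next rule applies.
Among Dimitriou, Adeyemi and Pereira, by date of presenting credentials (later first): Dimitriou (24 Dec 1993) before Adeyemi and Pereira (23 Mar 1992).
Among Adeyemi and Pereira, by date of arrival in the capital (earlier first): Adeyemi (11 Aug 1999) before Pereira (4 Nov 2004).
Full order: Andersen, Leclerc, Haddad, Ivanova, Dimitriou, Adeyemi, Pereira, Takahashi.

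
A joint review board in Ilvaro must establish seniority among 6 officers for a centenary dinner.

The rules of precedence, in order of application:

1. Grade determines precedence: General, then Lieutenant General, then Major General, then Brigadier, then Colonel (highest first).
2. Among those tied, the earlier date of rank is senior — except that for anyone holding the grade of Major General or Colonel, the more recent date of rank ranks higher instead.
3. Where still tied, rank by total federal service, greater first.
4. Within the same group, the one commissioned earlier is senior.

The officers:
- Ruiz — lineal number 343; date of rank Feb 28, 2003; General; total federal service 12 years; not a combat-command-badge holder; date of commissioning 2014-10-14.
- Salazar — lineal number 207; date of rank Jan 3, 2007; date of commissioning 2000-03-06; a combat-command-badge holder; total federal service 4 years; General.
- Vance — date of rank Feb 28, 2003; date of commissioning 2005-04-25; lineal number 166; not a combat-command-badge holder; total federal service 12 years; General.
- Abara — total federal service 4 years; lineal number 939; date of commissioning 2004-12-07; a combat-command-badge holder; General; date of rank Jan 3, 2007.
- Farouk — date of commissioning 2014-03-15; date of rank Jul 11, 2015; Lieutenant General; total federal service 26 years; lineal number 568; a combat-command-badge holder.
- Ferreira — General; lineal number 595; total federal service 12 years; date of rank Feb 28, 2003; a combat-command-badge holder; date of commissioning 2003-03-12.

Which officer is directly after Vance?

Ruiz

By grade: Ferreira, Vance, Ruiz, Salazar and Abara (General); then Farouk (Lieutenant General).
Among Ferreira, Vance, Ruiz, Salazar and Abara, by date of rank (earlier first): Ferreira, Vance and Ruiz (Feb 28, 2003) before Salazar and Abara (Jan 3, 2007).
Ferreira, Vance and Ruiz all have total federal service 12 years, so the next rule applies.
Among Ferreira, Vance and Ruiz, by date of commissioning (earlier first): Ferreira (2003-03-12) before Vance (2005-04-25) before Ruiz (2014-10-14).
Salazar and Abara both have total federal service 4 years, so the next rule applies.
Among Salazar and Abara, by date of commissioning (earlier first): Salazar (2000-03-06) before Abara (2004-12-07).
Order: Ferreira, Vance, Ruiz, Salazar, Abara, Farouk.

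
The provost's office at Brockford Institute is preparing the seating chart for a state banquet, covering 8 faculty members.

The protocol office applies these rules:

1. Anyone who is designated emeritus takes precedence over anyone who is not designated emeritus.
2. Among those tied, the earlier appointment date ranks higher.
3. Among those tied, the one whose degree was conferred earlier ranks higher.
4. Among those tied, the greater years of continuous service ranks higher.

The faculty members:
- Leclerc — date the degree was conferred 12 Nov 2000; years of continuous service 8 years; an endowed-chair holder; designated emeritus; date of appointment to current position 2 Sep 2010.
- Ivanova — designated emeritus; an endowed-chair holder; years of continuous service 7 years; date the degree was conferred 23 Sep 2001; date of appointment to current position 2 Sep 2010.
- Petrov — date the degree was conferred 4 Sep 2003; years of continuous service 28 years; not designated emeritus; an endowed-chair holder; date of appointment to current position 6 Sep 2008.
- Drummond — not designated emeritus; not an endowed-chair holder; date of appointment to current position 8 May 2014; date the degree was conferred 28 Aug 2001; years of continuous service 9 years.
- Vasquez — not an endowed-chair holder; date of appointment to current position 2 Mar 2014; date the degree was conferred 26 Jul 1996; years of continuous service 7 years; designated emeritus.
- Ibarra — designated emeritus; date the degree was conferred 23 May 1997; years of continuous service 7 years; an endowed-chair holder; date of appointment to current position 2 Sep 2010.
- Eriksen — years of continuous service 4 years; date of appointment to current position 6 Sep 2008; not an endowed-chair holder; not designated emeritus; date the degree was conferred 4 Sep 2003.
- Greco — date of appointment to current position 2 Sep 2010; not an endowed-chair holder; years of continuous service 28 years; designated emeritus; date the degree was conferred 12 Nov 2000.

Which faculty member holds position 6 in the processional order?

Petrov

By the first rule: Ibarra, Greco, Leclerc, Ivanova and Vasquez (each designated emeritus); then Petrov, Eriksen and Drummond (each not designated emeritus).
Among Ibarra, Greco, Leclerc, Ivanova and Vasquez, by date of appointment to current position (earlier first): Ibarra, Greco, Leclerc and Ivanova (2 Sep 2010) before Vasquez (2 Mar 2014).
Among Ibarra, Greco, Leclerc and Ivanova, by date the degree was conferred (earlier first): Ibarra (23 May 1997) before Greco and Leclerc (12 Nov 2000) before Ivanova (23 Sep 2001).
Among Greco and Leclerc, by years of continuous service (higher first): Greco (28 years) before Leclerc (8 years).
Among Petrov, Eriksen and Drummond, by date of appointment to current position (earlier first): Petrov and Eriksen (6 Sep 2008) before Drummond (8 May 2014).
Petrov and Eriksen both have date the degree was conferred 4 Sep 2003, so the next rule applies.
Among Petrov and Eriksen, by years of continuous service (higher first): Petrov (28 years) before Eriksen (4 years).
Order: Ibarra, Greco, Leclerc, Ivanova, Vasquez, Petrov, Eriksen, Drummond.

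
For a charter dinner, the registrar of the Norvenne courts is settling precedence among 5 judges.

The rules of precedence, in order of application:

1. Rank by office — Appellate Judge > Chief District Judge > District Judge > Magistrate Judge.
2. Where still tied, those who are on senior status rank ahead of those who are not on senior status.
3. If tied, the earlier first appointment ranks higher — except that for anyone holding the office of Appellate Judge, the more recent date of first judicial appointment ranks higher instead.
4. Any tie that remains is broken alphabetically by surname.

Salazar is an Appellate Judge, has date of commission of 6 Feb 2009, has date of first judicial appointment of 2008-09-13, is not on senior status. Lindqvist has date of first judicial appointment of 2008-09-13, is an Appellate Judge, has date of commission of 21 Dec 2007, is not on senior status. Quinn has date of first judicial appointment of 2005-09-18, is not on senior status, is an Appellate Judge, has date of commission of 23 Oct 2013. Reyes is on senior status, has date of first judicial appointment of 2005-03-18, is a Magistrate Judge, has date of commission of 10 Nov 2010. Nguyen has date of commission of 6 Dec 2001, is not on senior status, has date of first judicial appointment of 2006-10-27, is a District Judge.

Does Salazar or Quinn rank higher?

By office: Lindqvist, Salazar and Quinn (Appellate Judge); then Nguyen (District Judge); then Reyes (Magistrate Judge).
Lindqvist, Salazar and Quinn are each not on senior status, so the next rule applies.
Among Lindqvist, Salazar and Quinn, by date of first judicial appointment (later first) (reversed rule for this group): Lindqvist and Salazar (2008-09-13) before Quinn (2005-09-18).
Among Lindqvist and Salazar, alphabetically by surname: Lindqvist before Salazar.
So Salazar takes precedence.

Salazar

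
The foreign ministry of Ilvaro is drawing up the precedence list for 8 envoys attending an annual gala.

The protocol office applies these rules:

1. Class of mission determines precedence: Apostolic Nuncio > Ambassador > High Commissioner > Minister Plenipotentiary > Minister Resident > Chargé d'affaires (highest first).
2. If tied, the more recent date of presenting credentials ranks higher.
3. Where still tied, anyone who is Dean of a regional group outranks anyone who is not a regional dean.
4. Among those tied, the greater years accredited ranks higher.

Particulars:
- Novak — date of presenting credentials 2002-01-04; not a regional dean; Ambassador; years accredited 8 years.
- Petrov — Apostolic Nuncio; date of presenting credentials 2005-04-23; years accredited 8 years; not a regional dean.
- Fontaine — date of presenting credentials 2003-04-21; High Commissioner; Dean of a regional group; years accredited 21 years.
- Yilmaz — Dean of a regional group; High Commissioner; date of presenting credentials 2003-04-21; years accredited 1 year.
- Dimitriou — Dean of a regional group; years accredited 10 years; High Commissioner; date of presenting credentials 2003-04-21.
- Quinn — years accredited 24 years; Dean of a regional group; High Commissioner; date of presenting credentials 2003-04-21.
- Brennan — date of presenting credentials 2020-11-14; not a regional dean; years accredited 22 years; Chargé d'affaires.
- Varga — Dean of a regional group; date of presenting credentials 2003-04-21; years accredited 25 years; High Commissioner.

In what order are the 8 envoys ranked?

Petrov, Novak, Varga, Quinn, Fontaine, Dimitriou, Yilmaz, Brennan

By class of mission: Petrov (Apostolic Nuncio); then Novak (Ambassador); then Varga, Quinn, Fontaine, Dimitriou and Yilmaz (High Commissioner); then Brennan (Chargé d'affaires).
Varga, Quinn, Fontaine, Dimitriou and Yilmaz all have date of presenting credentials 2003-04-21, so the next rule applies.
Varga, Quinn, Fontaine, Dimitriou and Yilmaz are each Dean of a regional group, so the next rule applies.
Among Varga, Quinn, Fontaine, Dimitriou and Yilmaz, by years accredited (higher first): Varga (25 years) before Quinn (24 years) before Fontaine (21 years) before Dimitriou (10 years) before Yilmaz (1 year).
Full order: Petrov, Novak, Varga, Quinn, Fontaine, Dimitriou, Yilmaz, Brennan.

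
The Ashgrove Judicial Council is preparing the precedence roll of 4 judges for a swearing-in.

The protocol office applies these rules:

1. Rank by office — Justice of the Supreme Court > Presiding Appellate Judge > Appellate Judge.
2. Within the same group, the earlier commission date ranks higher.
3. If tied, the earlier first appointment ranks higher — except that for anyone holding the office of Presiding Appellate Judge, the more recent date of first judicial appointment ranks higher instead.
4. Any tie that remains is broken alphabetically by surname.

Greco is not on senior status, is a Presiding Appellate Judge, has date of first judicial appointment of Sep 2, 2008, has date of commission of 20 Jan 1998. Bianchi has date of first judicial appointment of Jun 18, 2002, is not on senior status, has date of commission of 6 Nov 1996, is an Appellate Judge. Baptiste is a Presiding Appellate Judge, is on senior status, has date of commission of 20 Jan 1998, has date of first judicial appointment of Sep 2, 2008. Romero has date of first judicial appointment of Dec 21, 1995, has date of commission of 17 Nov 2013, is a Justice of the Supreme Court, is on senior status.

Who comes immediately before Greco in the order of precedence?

Baptiste

By office: Romero (Justice of the Supreme Court); then Baptiste and Greco (Presiding Appellate Judge); then Bianchi (Appellate Judge).
Baptiste and Greco both have date of commission 20 Jan 1998, so the next rule applies.
Baptiste and Greco both have date of first judicial appointment Sep 2, 2008, so the next rule applies.
Among Baptiste and Greco, alphabetically by surname: Baptiste before Greco.
Order: Romero, Baptiste, Greco, Bianchi.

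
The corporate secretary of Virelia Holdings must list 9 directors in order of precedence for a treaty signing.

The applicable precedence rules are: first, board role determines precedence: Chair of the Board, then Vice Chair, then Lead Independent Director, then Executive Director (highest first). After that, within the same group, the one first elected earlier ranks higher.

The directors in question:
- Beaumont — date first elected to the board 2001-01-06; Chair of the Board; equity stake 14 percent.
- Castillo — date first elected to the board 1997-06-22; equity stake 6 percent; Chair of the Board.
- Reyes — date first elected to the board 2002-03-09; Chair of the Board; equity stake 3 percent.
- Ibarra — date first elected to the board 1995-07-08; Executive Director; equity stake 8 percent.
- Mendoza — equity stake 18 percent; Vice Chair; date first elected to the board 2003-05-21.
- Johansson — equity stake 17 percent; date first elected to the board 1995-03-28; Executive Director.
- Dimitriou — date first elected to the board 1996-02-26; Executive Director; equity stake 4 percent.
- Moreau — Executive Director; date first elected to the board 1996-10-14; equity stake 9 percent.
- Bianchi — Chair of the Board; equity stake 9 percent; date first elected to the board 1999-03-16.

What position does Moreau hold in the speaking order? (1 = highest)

By board role: Castillo, Bianchi, Beaumont and Reyes (Chair of the Board); then Mendoza (Vice Chair); then Johansson, Ibarra, Dimitriou and Moreau (Executive Director).
Among Castillo, Bianchi, Beaumont and Reyes, by date first elected to the board (earlier first): Castillo (1997-06-22) before Bianchi (1999-03-16) before Beaumont (2001-01-06) before Reyes (2002-03-09).
Among Johansson, Ibarra, Dimitriou and Moreau, by date first elected to the board (earlier first): Johansson (1995-03-28) before Ibarra (1995-07-08) before Dimitriou (1996-02-26) before Moreau (1996-10-14).
Order: Castillo, Bianchi, Beaumont, Reyes, Mendoza, Johansson, Ibarra, Dimitriou, Moreau. So position 9.

9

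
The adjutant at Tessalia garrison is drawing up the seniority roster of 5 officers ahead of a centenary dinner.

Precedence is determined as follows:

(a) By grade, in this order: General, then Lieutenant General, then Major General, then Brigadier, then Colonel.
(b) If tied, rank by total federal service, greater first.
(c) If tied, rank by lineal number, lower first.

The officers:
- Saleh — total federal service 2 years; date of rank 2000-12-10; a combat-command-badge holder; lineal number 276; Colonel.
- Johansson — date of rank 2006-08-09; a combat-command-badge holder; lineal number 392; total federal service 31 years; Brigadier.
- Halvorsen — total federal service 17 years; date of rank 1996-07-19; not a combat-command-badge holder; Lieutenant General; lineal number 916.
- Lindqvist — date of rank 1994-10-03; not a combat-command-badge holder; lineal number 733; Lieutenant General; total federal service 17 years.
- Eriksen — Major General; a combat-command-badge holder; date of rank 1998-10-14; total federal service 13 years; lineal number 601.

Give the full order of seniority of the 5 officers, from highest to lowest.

Lindqvist, Halvorsen, Eriksen, Johansson, Saleh

By grade: Lindqvist and Halvorsen (Lieutenant General); then Eriksen (Major General); then Johansson (Brigadier); then Saleh (Colonel).
Lindqvist and Halvorsen both have total federal service 17 years, so the next rule applies.
Among Lindqvist and Halvorsen, by lineal number (lower first): Lindqvist (733) before Halvorsen (916).
Full order: Lindqvist, Halvorsen, Eriksen, Johansson, Saleh.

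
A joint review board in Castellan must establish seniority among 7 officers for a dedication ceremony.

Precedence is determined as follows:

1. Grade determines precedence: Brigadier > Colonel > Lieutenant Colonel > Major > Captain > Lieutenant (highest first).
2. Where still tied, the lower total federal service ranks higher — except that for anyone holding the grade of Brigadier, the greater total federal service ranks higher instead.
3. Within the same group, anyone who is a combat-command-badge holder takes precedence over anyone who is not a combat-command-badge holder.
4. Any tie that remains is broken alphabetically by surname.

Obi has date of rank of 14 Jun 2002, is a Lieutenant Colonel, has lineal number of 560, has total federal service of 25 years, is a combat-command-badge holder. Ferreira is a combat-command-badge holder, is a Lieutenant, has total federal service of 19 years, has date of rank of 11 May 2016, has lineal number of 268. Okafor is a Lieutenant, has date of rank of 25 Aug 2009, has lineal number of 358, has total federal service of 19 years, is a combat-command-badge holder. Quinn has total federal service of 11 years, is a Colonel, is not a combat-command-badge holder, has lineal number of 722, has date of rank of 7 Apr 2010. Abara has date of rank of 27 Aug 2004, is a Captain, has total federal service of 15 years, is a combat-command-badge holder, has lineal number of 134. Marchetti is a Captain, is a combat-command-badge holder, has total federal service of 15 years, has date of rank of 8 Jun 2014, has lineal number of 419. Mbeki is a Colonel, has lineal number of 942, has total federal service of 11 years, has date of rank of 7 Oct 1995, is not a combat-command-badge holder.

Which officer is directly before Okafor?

Ferreira

By grade: Mbeki and Quinn (Colonel); then Obi (Lieutenant Colonel); then Abara and Marchetti (Captain); then Ferreira and Okafor (Lieutenant).
Mbeki and Quinn both have total federal service 11 years, so the next rule applies.
Mbeki and Quinn are each not a combat-command-badge holder, so the next rule applies.
Among Mbeki and Quinn, alphabetically by surname: Mbeki before Quinn.
Abara and Marchetti both have total federal service 15 years, so the next rule applies.
Abara and Marchetti are each a combat-command-badge holder, so the next rule applies.
Among Abara and Marchetti, alphabetically by surname: Abara before Marchetti.
Ferreira and Okafor both have total federal service 19 years, so the next rule applies.
Ferreira and Okafor are each a combat-command-badge holder, so the next rule applies.
Among Ferreira and Okafor, alphabetically by surname: Ferreira before Okafor.
Order: Mbeki, Quinn, Obi, Abara, Marchetti, Ferreira, Okafor.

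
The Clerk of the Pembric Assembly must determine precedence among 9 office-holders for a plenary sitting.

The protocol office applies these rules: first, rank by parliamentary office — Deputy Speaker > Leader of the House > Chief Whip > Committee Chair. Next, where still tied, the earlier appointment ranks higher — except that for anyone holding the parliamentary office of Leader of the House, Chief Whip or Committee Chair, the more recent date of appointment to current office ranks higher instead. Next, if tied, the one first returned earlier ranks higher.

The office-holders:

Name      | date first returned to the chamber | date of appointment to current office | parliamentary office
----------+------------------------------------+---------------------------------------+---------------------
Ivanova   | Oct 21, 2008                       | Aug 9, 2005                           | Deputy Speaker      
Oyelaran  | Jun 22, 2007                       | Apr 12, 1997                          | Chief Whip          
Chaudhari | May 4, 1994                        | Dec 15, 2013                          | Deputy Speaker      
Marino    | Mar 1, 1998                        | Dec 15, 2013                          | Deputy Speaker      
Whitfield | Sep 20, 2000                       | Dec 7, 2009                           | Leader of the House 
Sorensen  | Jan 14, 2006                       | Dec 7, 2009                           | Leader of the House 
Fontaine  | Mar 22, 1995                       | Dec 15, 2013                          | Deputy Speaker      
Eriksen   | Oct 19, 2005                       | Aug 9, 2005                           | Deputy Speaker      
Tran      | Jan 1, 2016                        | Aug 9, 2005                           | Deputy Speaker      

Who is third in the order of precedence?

By parliamentary office: Eriksen, Ivanova, Tran, Chaudhari, Fontaine and Marino (Deputy Speaker); then Whitfield and Sorensen (Leader of the House); then Oyelaran (Chief Whip).
Among Eriksen, Ivanova, Tran, Chaudhari, Fontaine and Marino, by date of appointment to current office (earlier first): Eriksen, Ivanova and Tran (Aug 9, 2005) before Chaudhari, Fontaine and Marino (Dec 15, 2013).
Among Eriksen, Ivanova and Tran, by date first returned to the chamber (earlier first): Eriksen (Oct 19, 2005) before Ivanova (Oct 21, 2008) before Tran (Jan 1, 2016).
Among Chaudhari, Fontaine and Marino, by date first returned to the chamber (earlier first): Chaudhari (May 4, 1994) before Fontaine (Mar 22, 1995) before Marino (Mar 1, 1998).
Whitfield and Sorensen both have date of appointment to current office Dec 7, 2009, so the next rule applies.
Among Whitfield and Sorensen, by date first returned to the chamber (earlier first): Whitfield (Sep 20, 2000) before Sorensen (Jan 14, 2006).
Order: Eriksen, Ivanova, Tran, Chaudhari, Fontaine, Marino, Whitfield, Sorensen, Oyelaran.

Tran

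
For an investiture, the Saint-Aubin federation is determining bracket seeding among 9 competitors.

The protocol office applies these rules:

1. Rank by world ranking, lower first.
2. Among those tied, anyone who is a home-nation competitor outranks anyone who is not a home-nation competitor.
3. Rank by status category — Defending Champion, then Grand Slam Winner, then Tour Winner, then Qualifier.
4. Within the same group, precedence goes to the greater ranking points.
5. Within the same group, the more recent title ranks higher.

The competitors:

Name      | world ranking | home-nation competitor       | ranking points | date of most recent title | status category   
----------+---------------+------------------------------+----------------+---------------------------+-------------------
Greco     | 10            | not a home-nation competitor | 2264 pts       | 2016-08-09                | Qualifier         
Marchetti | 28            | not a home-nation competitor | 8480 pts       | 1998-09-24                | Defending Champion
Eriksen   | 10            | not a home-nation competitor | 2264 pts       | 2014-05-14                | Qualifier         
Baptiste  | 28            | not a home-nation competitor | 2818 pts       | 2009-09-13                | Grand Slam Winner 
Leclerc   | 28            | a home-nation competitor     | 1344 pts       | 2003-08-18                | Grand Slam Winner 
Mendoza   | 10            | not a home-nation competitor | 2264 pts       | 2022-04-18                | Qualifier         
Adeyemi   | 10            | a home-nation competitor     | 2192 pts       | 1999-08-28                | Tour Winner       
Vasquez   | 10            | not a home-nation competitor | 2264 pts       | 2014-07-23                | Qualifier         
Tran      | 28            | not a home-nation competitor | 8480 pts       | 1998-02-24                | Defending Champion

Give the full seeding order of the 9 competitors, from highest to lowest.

By world ranking (lower first): Adeyemi, Mendoza, Greco, Vasquez and Eriksen (each 10); then Leclerc, Marchetti, Tran and Baptiste (each 28).
Among Adeyemi, Mendoza, Greco, Vasquez and Eriksen, a home-nation competitor before not a home-nation competitor: Adeyemi (a home-nation competitor) before Mendoza, Greco, Vasquez and Eriksen (not a home-nation competitor).
Mendoza, Greco, Vasquez and Eriksen are each Qualifier, so the next rule applies.
Mendoza, Greco, Vasquez and Eriksen all have ranking points 2264 pts, so the next rule applies.
Among Mendoza, Greco, Vasquez and Eriksen, by date of most recent title (later first): Mendoza (2022-04-18) before Greco (2016-08-09) before Vasquez (2014-07-23) before Eriksen (2014-05-14).
Among Leclerc, Marchetti, Tran and Baptiste, a home-nation competitor before not a home-nation competitor: Leclerc (a home-nation competitor) before Marchetti, Tran and Baptiste (not a home-nation competitor).
Among Marchetti, Tran and Baptiste, by status category: Marchetti and Tran (Defending Champion) before Baptiste (Grand Slam Winner).
Marchetti and Tran both have ranking points 8480 pts, so the next rule applies.
Among Marchetti and Tran, by date of most recent title (later first): Marchetti (1998-09-24) before Tran (1998-02-24).
Full order: Adeyemi, Mendoza, Greco, Vasquez, Eriksen, Leclerc, Marchetti, Tran, Baptiste.

Adeyemi, Mendoza, Greco, Vasquez, Eriksen, Leclerc, Marchetti, Tran, Baptiste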